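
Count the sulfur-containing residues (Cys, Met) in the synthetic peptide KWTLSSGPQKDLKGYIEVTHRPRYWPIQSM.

Matching residues: M30.

1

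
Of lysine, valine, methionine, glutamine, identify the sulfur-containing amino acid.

methionine

Cysteine (C, thiol) and methionine (M, thioether) are the two sulfur-containing amino acids.
Of the listed options, only methionine belongs to this group.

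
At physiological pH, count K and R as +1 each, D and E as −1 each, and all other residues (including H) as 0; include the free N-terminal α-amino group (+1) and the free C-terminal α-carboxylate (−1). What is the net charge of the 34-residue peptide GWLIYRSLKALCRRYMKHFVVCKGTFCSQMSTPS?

+6

Positive (K, R): R6, K9, R13, R14, K17, K23 → +6.
Negative (D, E): none → −0.
The N-terminus (+1) and C-terminus (−1) cancel.
Net charge = (+6) + (−0) = +6.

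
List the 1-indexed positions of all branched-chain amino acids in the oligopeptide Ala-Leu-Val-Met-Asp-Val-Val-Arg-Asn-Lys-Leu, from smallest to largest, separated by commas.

2, 3, 6, 7, 11

Valine (V), leucine (L), and isoleucine (I) are the branched-chain amino acids.
Matching residues: Leu2, Val3, Val6, Val7, Leu11.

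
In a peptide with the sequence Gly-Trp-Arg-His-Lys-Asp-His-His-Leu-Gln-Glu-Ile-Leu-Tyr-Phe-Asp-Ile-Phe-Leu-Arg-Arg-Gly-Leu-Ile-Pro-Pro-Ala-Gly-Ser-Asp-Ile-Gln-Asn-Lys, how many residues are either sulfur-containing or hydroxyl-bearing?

2

Sulfur-containing: C, M. Hydroxyl-bearing: S, T, Y.
Sulfur-containing residues here: none (0).
Hydroxyl-bearing residues here: Tyr14, Ser29 (2).
The two groups share no amino acid, so total = 0 + 2 = 2.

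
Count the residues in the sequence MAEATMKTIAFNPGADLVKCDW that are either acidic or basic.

Acidic: D, E. Basic: H, K, R.
Acidic residues here: E3, D16, D21 (3).
Basic residues here: K7, K19 (2).
The two groups share no amino acid, so total = 3 + 2 = 5.

5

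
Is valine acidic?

No

Only D (aspartate) and E (glutamate) carry a side-chain carboxylic acid.
Valine is not in this group.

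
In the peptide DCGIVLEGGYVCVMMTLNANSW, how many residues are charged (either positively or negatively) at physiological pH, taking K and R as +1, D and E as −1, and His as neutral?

2

Charged side chains at pH ~7.4: K, R (positive); D, E (negative).
Matching residues: D1, E7.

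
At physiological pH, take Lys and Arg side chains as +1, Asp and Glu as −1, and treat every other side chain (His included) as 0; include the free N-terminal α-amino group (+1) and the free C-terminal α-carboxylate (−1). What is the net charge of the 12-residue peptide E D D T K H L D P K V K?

-1

Positive (K, R): K5, K10, K12 → +3.
Negative (D, E): E1, D2, D3, D8 → −4.
The N-terminus (+1) and C-terminus (−1) cancel.
Net charge = (+3) + (−4) = −1.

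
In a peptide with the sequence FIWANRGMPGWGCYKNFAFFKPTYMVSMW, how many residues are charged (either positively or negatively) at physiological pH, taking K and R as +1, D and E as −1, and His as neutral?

Charged side chains at pH ~7.4: K, R (positive); D, E (negative).
Matching residues: R6, K15, K21.

3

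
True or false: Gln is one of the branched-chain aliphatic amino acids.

False

The BCAAs are Val, Leu, and Ile — aliphatic side chains with a branch point.
Glutamine is not in this group.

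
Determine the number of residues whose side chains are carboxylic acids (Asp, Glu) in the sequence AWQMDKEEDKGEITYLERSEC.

7

Matching residues: D5, E7, E8, D9, E12, E17, E20.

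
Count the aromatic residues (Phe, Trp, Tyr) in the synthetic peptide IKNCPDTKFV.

Matching residues: F9.

1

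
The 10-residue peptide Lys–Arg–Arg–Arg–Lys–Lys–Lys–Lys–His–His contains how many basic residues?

Lysine (K), arginine (R), and histidine (H) have basic, nitrogen-containing side chains.
Matching residues: Lys1, Arg2, Arg3, Arg4, Lys5, Lys6, Lys7, Lys8, His9, His10.

10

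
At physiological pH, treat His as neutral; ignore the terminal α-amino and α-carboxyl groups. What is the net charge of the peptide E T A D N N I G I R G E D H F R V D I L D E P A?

-5

Near pH 7.4, K and R contribute +1 each, D and E contribute −1 each, and every other side chain (His included, as stated) is uncharged.
Positive (K, R): R10, R16 → +2.
Negative (D, E): E1, D4, E12, D13, D18, D21, E22 → −7.
Net charge = (+2) + (−7) = −5.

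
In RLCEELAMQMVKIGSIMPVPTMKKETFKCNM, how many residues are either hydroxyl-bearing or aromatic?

4

Hydroxyl-bearing: S, T, Y. Aromatic: F, W, Y.
Hydroxyl-bearing residues here: S15, T21, T26 (3).
Aromatic residues here: F27 (1).
(Y belongs to both groups, but none appear in this sequence.) Total = 3 + 1 = 4.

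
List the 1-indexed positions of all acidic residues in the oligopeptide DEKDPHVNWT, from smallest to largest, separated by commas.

Aspartate (D) and glutamate (E) have carboxylic-acid side chains and are the acidic amino acids.
Matching residues: D1, E2, D4.

1, 2, 4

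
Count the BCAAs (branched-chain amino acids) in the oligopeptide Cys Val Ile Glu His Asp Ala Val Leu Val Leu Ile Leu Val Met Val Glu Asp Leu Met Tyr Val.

12

The BCAAs are Val, Leu, and Ile — aliphatic side chains with a branch point.
Matching residues: Val2, Ile3, Val8, Leu9, Val10, Leu11, Ile12, Leu13, Val14, Val16, Leu19, Val22.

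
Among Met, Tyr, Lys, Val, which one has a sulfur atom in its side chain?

Met

Only Cys (C) and Met (M) have a sulfur atom in the side chain.
Of the listed options, only Met belongs to this group.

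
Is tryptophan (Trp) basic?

The basic amino acids are Lys (K), Arg (R), and His (H).
Tryptophan is not in this group.

No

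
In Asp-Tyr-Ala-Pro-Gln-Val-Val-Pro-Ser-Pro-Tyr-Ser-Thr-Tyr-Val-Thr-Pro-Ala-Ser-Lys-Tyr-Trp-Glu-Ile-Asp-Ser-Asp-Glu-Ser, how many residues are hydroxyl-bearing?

The –OH-bearing residues are Ser, Thr (aliphatic alcohols), and Tyr (phenol).
Matching residues: Tyr2, Ser9, Tyr11, Ser12, Thr13, Tyr14, Thr16, Ser19, Tyr21, Ser26, Ser29.

11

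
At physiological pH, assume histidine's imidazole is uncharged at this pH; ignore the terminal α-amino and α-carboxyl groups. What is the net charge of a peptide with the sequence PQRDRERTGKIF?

+2

At pH ~7.4 the Lys and Arg side chains are protonated (+1), the Asp and Glu side chains are deprotonated (−1), and with His taken as neutral all other side chains carry no charge.
Positive (K, R): R3, R5, R7, K10 → +4.
Negative (D, E): D4, E6 → −2.
Net charge = (+4) + (−2) = +2.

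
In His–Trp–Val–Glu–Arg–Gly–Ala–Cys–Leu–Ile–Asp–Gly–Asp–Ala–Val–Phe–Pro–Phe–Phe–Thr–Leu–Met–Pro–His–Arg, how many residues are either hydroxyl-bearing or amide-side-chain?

Hydroxyl-bearing: S, T, Y. Amide-side-chain: N, Q.
Hydroxyl-bearing residues here: Thr20 (1).
Amide-side-chain residues here: none (0).
The two groups share no amino acid, so total = 1 + 0 = 1.

1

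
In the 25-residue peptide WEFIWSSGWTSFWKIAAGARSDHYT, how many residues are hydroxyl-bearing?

Serine (S), threonine (T), and tyrosine (Y) each carry a hydroxyl group on the side chain.
Matching residues: S6, S7, T10, S11, S21, Y24, T25.

7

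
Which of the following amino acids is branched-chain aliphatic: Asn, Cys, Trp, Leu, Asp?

Leu

The BCAAs are Val, Leu, and Ile — aliphatic side chains with a branch point.
Of the listed options, only Leu belongs to this group.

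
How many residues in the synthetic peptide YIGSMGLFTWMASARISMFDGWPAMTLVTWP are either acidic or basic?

Acidic: D, E. Basic: H, K, R.
Acidic residues here: D20 (1).
Basic residues here: R15 (1).
The two groups share no amino acid, so total = 1 + 1 = 2.

2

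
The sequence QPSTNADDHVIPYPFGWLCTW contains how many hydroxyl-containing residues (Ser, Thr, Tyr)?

4

Matching residues: S3, T4, Y13, T20.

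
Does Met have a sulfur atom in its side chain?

Only Cys (C) and Met (M) have a sulfur atom in the side chain.
Methionine is in this group.

Yes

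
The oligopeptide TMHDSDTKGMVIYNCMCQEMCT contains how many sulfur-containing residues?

7

Cysteine (C, thiol) and methionine (M, thioether) are the two sulfur-containing amino acids.
Matching residues: M2, M10, C15, M16, C17, M20, C21.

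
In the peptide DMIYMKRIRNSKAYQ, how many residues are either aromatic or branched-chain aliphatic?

4

Aromatic: F, W, Y. Branched-chain aliphatic: I, L, V.
Aromatic residues here: Y4, Y14 (2).
Branched-chain aliphatic residues here: I3, I8 (2).
The two groups share no amino acid, so total = 2 + 2 = 4.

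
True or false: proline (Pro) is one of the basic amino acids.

Lysine (K), arginine (R), and histidine (H) have basic, nitrogen-containing side chains.
Proline is not in this group.

False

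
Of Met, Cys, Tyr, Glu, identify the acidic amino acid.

The acidic residues are Asp (D) and Glu (E), whose side chains end in a carboxylate group.
Of the listed options, only Glu belongs to this group.

Glu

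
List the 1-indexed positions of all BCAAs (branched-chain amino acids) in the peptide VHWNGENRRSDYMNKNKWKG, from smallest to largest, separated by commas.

The BCAAs are Val, Leu, and Ile — aliphatic side chains with a branch point.
Matching residues: V1.

1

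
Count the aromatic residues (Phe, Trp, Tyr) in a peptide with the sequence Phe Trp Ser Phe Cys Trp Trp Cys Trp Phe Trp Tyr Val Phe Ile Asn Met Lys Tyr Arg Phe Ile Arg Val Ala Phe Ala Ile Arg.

Matching residues: Phe1, Trp2, Phe4, Trp6, Trp7, Trp9, Phe10, Trp11, Tyr12, Phe14, Tyr19, Phe21, Phe26.

13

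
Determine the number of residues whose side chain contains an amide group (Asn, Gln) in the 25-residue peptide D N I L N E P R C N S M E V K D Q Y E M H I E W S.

4

Matching residues: N2, N5, N10, Q17.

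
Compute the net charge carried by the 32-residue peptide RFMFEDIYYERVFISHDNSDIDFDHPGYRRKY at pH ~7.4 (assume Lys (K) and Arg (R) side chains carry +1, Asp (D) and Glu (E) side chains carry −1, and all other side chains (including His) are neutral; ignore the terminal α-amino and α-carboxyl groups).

Positive (K, R): R1, R11, R29, R30, K31 → +5.
Negative (D, E): E5, D6, E10, D17, D20, D22, D24 → −7.
Net charge = (+5) + (−7) = −2.

-2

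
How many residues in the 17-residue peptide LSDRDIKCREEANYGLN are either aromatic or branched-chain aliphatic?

4

Aromatic: F, W, Y. Branched-chain aliphatic: I, L, V.
Aromatic residues here: Y14 (1).
Branched-chain aliphatic residues here: L1, I6, L16 (3).
The two groups share no amino acid, so total = 1 + 3 = 4.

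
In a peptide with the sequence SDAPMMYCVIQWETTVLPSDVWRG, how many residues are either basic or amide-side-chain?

Basic: H, K, R. Amide-side-chain: N, Q.
Basic residues here: R23 (1).
Amide-side-chain residues here: Q11 (1).
The two groups share no amino acid, so total = 1 + 1 = 2.

2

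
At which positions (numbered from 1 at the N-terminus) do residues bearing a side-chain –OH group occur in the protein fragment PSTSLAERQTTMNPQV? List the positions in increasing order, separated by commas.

S, T, and Y are the three residues with a side-chain hydroxyl.
Matching residues: S2, T3, S4, T10, T11.

2, 3, 4, 10, 11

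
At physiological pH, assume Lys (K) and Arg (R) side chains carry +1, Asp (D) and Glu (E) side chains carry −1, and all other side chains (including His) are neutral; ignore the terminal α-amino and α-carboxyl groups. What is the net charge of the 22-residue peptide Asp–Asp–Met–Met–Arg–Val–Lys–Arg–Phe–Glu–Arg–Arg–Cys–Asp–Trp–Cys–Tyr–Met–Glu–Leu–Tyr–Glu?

Positive (K, R): Arg5, Lys7, Arg8, Arg11, Arg12 → +5.
Negative (D, E): Asp1, Asp2, Glu10, Asp14, Glu19, Glu22 → −6.
Net charge = (+5) + (−6) = −1.

-1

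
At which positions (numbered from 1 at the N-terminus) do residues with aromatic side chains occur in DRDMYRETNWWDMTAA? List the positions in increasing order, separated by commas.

Phenylalanine (F), tryptophan (W), and tyrosine (Y) have aromatic ring side chains.
Matching residues: Y5, W10, W11.

5, 10, 11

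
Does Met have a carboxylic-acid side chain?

No

The acidic residues are Asp (D) and Glu (E), whose side chains end in a carboxylate group.
Methionine is not in this group.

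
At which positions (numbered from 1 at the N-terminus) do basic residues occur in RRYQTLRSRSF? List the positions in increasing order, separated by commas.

Lysine (K), arginine (R), and histidine (H) have basic, nitrogen-containing side chains.
Matching residues: R1, R2, R7, R9.

1, 2, 7, 9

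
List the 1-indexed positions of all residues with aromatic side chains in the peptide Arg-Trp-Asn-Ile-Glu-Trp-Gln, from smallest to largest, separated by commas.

Phenylalanine (F), tryptophan (W), and tyrosine (Y) have aromatic ring side chains.
Matching residues: Trp2, Trp6.

2, 6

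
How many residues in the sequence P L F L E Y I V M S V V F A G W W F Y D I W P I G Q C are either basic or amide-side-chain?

1

Basic: H, K, R. Amide-side-chain: N, Q.
Basic residues here: none (0).
Amide-side-chain residues here: Q26 (1).
The two groups share no amino acid, so total = 0 + 1 = 1.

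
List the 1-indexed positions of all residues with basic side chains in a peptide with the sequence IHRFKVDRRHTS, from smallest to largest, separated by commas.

The basic amino acids are Lys (K), Arg (R), and His (H).
Matching residues: H2, R3, K5, R8, R9, H10.

2, 3, 5, 8, 9, 10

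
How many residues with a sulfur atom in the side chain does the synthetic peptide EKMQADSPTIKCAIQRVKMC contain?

4

The sulfur-bearing residues are cysteine (–SH) and methionine (–S–CH₃).
Matching residues: M3, C12, M19, C20.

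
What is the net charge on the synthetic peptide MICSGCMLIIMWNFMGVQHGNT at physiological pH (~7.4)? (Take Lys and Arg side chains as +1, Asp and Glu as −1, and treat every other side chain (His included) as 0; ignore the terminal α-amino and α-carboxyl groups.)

0

Positive (K, R): none → +0.
Negative (D, E): none → −0.
Net charge = (+0) + (−0) = 0.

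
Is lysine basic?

Yes

Lysine (K), arginine (R), and histidine (H) have basic, nitrogen-containing side chains.
Lysine is in this group.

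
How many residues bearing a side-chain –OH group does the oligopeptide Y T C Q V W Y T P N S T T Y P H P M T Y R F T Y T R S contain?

S, T, and Y are the three residues with a side-chain hydroxyl.
Matching residues: Y1, T2, Y7, T8, S11, T12, T13, Y14, T19, Y20, T23, Y24, T25, S27.

14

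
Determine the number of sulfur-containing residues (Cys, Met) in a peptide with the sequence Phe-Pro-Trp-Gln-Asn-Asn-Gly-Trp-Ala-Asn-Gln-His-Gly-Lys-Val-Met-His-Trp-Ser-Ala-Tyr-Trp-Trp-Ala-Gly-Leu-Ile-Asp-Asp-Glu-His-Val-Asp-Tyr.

Matching residues: Met16.

1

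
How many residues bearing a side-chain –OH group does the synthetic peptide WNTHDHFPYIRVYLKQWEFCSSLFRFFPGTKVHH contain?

6

Serine (S), threonine (T), and tyrosine (Y) each carry a hydroxyl group on the side chain.
Matching residues: T3, Y9, Y13, S21, S22, T30.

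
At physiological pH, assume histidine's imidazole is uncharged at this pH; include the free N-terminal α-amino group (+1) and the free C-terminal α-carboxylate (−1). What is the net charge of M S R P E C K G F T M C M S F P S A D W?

Near pH 7.4, K and R contribute +1 each, D and E contribute −1 each, and every other side chain (His included, as stated) is uncharged.
Positive (K, R): R3, K7 → +2.
Negative (D, E): E5, D19 → −2.
The N-terminus (+1) and C-terminus (−1) cancel.
Net charge = (+2) + (−2) = 0.

0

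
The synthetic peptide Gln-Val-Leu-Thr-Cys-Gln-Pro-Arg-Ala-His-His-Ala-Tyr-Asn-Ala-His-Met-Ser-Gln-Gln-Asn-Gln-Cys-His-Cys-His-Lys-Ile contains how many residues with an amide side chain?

7

Asparagine (N) and glutamine (Q) have uncharged amide side chains.
Matching residues: Gln1, Gln6, Asn14, Gln19, Gln20, Asn21, Gln22.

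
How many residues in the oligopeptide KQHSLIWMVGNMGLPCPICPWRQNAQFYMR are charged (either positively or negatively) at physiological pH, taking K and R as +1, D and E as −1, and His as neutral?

3

Charged side chains at pH ~7.4: K, R (positive); D, E (negative).
Matching residues: K1, R22, R30.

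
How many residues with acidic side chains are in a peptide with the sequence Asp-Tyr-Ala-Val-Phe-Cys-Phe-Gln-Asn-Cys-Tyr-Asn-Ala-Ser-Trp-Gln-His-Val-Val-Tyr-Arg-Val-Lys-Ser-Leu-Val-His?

1

Only D (aspartate) and E (glutamate) carry a side-chain carboxylic acid.
Matching residues: Asp1.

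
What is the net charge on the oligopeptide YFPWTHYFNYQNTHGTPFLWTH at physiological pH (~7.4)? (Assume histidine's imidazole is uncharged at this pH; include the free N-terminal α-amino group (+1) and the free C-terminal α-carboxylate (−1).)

The side chains ionized at physiological pH are Lys/Arg (+1) and Asp/Glu (−1); with His treated as neutral, nothing else contributes.
Positive (K, R): none → +0.
Negative (D, E): none → −0.
The N-terminus (+1) and C-terminus (−1) cancel.
Net charge = (+0) + (−0) = 0.

0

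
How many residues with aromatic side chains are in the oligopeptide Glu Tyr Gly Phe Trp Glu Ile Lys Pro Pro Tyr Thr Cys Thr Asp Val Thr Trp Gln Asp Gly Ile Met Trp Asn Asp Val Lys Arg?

6

F, W, and Y each carry an aromatic ring on the side chain.
Matching residues: Tyr2, Phe4, Trp5, Tyr11, Trp18, Trp24.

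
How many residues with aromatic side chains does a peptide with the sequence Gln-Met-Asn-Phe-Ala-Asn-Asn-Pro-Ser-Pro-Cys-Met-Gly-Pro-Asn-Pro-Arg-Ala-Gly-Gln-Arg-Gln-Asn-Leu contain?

Phenylalanine (F), tryptophan (W), and tyrosine (Y) have aromatic ring side chains.
Matching residues: Phe4.

1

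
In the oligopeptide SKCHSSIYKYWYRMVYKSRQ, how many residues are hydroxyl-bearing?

8

S, T, and Y are the three residues with a side-chain hydroxyl.
Matching residues: S1, S5, S6, Y8, Y10, Y12, Y16, S18.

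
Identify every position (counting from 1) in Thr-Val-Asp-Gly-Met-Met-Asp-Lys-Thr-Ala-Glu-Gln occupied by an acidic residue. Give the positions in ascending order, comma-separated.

Only D (aspartate) and E (glutamate) carry a side-chain carboxylic acid.
Matching residues: Asp3, Asp7, Glu11.

3, 7, 11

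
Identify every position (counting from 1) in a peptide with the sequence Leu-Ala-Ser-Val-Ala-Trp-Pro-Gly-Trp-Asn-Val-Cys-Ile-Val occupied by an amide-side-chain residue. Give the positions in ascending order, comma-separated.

10

The amide-side-chain residues are Asn (N) and Gln (Q).
Matching residues: Asn10.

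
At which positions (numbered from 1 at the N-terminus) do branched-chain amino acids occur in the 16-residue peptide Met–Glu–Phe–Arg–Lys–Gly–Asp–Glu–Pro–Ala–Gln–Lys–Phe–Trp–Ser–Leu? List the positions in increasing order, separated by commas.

Valine (V), leucine (L), and isoleucine (I) are the branched-chain amino acids.
Matching residues: Leu16.

16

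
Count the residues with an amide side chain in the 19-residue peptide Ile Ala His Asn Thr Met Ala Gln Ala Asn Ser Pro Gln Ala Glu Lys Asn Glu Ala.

Asparagine (N) and glutamine (Q) have uncharged amide side chains.
Matching residues: Asn4, Gln8, Asn10, Gln13, Asn17.

5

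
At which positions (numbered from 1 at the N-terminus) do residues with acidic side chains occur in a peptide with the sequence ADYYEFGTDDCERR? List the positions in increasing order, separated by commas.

Only D (aspartate) and E (glutamate) carry a side-chain carboxylic acid.
Matching residues: D2, E5, D9, D10, E12.

2, 5, 9, 10, 12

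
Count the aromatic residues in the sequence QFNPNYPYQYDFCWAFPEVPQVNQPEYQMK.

8

F, W, and Y each carry an aromatic ring on the side chain.
Matching residues: F2, Y6, Y8, Y10, F12, W14, F16, Y27.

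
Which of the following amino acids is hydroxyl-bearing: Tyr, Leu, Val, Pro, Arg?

S, T, and Y are the three residues with a side-chain hydroxyl.
Of the listed options, only Tyr belongs to this group.

Tyr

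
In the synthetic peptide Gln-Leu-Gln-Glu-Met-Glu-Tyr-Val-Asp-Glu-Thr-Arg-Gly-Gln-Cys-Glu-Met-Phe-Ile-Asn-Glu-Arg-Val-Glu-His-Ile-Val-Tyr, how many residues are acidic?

7

Aspartate (D) and glutamate (E) have carboxylic-acid side chains and are the acidic amino acids.
Matching residues: Glu4, Glu6, Asp9, Glu10, Glu16, Glu21, Glu24.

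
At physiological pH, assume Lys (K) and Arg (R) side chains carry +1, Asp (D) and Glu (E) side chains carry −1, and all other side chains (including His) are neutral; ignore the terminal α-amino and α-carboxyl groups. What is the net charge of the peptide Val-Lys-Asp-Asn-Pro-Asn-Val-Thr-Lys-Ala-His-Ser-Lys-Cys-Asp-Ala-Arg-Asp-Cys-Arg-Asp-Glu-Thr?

Positive (K, R): Lys2, Lys9, Lys13, Arg17, Arg20 → +5.
Negative (D, E): Asp3, Asp15, Asp18, Asp21, Glu22 → −5.
Net charge = (+5) + (−5) = 0.

0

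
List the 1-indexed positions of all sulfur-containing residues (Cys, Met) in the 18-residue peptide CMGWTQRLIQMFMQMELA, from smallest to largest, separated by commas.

1, 2, 11, 13, 15

Matching residues: C1, M2, M11, M13, M15.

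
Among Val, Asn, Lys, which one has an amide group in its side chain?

Asparagine (N) and glutamine (Q) have uncharged amide side chains.
Of the listed options, only Asn belongs to this group.

Asn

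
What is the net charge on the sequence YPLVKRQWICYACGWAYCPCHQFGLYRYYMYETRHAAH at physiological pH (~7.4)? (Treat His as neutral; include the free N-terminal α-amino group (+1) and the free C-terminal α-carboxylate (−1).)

The side chains ionized at physiological pH are Lys/Arg (+1) and Asp/Glu (−1); with His treated as neutral, nothing else contributes.
Positive (K, R): K5, R6, R27, R34 → +4.
Negative (D, E): E32 → −1.
The N-terminus (+1) and C-terminus (−1) cancel.
Net charge = (+4) + (−1) = +3.

+3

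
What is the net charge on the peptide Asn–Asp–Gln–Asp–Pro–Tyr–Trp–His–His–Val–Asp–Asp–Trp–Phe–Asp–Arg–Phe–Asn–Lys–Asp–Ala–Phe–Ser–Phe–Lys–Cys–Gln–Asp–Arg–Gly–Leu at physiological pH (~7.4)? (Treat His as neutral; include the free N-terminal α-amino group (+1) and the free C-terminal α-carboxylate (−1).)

Near pH 7.4, K and R contribute +1 each, D and E contribute −1 each, and every other side chain (His included, as stated) is uncharged.
Positive (K, R): Arg16, Lys19, Lys25, Arg29 → +4.
Negative (D, E): Asp2, Asp4, Asp11, Asp12, Asp15, Asp20, Asp28 → −7.
The N-terminus (+1) and C-terminus (−1) cancel.
Net charge = (+4) + (−7) = −3.

-3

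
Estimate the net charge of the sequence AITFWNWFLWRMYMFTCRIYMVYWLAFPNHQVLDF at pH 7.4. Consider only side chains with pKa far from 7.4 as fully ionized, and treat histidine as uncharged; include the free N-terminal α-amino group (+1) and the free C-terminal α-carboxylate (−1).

The side chains ionized at physiological pH are Lys/Arg (+1) and Asp/Glu (−1); with His treated as neutral, nothing else contributes.
Positive (K, R): R11, R18 → +2.
Negative (D, E): D34 → −1.
The N-terminus (+1) and C-terminus (−1) cancel.
Net charge = (+2) + (−1) = +1.

+1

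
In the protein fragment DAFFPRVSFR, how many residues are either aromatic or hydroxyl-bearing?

Aromatic: F, W, Y. Hydroxyl-bearing: S, T, Y.
Aromatic residues here: F3, F4, F9 (3).
Hydroxyl-bearing residues here: S8 (1).
(Y belongs to both groups, but none appear in this sequence.) Total = 3 + 1 = 4.

4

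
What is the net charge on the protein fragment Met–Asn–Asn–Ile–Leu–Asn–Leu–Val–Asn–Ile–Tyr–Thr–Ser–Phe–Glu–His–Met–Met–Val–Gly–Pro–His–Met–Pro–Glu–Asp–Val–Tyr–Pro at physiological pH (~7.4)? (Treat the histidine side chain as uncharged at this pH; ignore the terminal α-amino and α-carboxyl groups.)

Near pH 7.4, K and R contribute +1 each, D and E contribute −1 each, and every other side chain (His included, as stated) is uncharged.
Positive (K, R): none → +0.
Negative (D, E): Glu15, Glu25, Asp26 → −3.
Net charge = (+0) + (−3) = −3.

-3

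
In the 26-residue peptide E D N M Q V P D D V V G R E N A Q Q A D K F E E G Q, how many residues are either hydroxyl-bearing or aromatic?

1

Hydroxyl-bearing: S, T, Y. Aromatic: F, W, Y.
Hydroxyl-bearing residues here: none (0).
Aromatic residues here: F22 (1).
(Y belongs to both groups, but none appear in this sequence.) Total = 0 + 1 = 1.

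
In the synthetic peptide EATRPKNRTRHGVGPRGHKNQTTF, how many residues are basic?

8

Lysine (K), arginine (R), and histidine (H) have basic, nitrogen-containing side chains.
Matching residues: R4, K6, R8, R10, H11, R16, H18, K19.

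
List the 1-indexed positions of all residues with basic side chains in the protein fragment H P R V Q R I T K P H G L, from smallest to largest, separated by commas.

Lysine (K), arginine (R), and histidine (H) have basic, nitrogen-containing side chains.
Matching residues: H1, R3, R6, K9, H11.

1, 3, 6, 9, 11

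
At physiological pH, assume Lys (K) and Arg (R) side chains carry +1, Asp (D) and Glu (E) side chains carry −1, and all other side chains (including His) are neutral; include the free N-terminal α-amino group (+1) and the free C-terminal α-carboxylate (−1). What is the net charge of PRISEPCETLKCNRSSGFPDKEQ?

Positive (K, R): R2, K11, R14, K21 → +4.
Negative (D, E): E5, E8, D20, E22 → −4.
The N-terminus (+1) and C-terminus (−1) cancel.
Net charge = (+4) + (−4) = 0.

0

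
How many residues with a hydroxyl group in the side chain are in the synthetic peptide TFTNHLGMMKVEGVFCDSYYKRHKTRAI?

S, T, and Y are the three residues with a side-chain hydroxyl.
Matching residues: T1, T3, S18, Y19, Y20, T25.

6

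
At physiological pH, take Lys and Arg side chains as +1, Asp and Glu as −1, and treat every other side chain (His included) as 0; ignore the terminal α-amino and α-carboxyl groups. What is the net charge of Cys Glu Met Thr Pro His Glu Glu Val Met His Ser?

-3

Positive (K, R): none → +0.
Negative (D, E): Glu2, Glu7, Glu8 → −3.
Net charge = (+0) + (−3) = −3.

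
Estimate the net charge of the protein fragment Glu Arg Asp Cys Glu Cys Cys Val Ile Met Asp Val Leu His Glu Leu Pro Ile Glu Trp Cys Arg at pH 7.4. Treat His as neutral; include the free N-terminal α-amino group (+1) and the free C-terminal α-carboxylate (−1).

The side chains ionized at physiological pH are Lys/Arg (+1) and Asp/Glu (−1); with His treated as neutral, nothing else contributes.
Positive (K, R): Arg2, Arg22 → +2.
Negative (D, E): Glu1, Asp3, Glu5, Asp11, Glu15, Glu19 → −6.
The N-terminus (+1) and C-terminus (−1) cancel.
Net charge = (+2) + (−6) = −4.

-4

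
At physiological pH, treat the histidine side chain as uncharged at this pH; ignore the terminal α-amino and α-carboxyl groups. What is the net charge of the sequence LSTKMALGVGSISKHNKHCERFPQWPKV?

At pH ~7.4 the Lys and Arg side chains are protonated (+1), the Asp and Glu side chains are deprotonated (−1), and with His taken as neutral all other side chains carry no charge.
Positive (K, R): K4, K14, K17, R21, K27 → +5.
Negative (D, E): E20 → −1.
Net charge = (+5) + (−1) = +4.

+4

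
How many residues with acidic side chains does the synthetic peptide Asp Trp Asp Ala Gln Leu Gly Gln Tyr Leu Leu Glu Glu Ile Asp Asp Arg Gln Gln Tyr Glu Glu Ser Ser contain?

8

Aspartate (D) and glutamate (E) have carboxylic-acid side chains and are the acidic amino acids.
Matching residues: Asp1, Asp3, Glu12, Glu13, Asp15, Asp16, Glu21, Glu22.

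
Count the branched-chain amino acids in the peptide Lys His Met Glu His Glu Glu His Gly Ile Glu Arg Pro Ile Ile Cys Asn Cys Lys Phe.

Valine (V), leucine (L), and isoleucine (I) are the branched-chain amino acids.
Matching residues: Ile10, Ile14, Ile15.

3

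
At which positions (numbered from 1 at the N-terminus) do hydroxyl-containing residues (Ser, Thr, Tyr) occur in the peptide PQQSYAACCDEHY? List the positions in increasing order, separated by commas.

Matching residues: S4, Y5, Y13.

4, 5, 13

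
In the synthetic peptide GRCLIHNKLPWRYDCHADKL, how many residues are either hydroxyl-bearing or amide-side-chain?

2

Hydroxyl-bearing: S, T, Y. Amide-side-chain: N, Q.
Hydroxyl-bearing residues here: Y13 (1).
Amide-side-chain residues here: N7 (1).
The two groups share no amino acid, so total = 1 + 1 = 2.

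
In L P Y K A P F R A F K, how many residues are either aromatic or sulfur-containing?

3

Aromatic: F, W, Y. Sulfur-containing: C, M.
Aromatic residues here: Y3, F7, F10 (3).
Sulfur-containing residues here: none (0).
The two groups share no amino acid, so total = 3 + 0 = 3.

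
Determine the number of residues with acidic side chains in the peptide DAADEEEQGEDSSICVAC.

Aspartate (D) and glutamate (E) have carboxylic-acid side chains and are the acidic amino acids.
Matching residues: D1, D4, E5, E6, E7, E10, D11.

7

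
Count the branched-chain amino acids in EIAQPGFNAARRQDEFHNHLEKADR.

V, L, and I make up the branched-chain aliphatic group.
Matching residues: I2, L20.

2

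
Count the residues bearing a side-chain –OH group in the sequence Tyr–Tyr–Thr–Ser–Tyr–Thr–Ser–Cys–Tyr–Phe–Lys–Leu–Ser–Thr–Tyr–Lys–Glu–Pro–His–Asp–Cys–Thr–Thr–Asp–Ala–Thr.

Serine (S), threonine (T), and tyrosine (Y) each carry a hydroxyl group on the side chain.
Matching residues: Tyr1, Tyr2, Thr3, Ser4, Tyr5, Thr6, Ser7, Tyr9, Ser13, Thr14, Tyr15, Thr22, Thr23, Thr26.

14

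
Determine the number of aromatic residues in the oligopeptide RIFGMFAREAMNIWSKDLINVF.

The aromatic amino acids are Phe (F, benzyl), Trp (W, indole), and Tyr (Y, phenol).
Matching residues: F3, F6, W14, F22.

4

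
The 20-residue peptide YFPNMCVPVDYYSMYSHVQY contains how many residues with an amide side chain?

2

Only N (asparagine) and Q (glutamine) carry a side-chain carboxamide.
Matching residues: N4, Q19.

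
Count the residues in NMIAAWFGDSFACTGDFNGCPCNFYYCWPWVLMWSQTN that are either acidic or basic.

Acidic: D, E. Basic: H, K, R.
Acidic residues here: D9, D16 (2).
Basic residues here: none (0).
The two groups share no amino acid, so total = 2 + 0 = 2.

2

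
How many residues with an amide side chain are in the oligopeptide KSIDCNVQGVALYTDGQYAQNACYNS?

6

Only N (asparagine) and Q (glutamine) carry a side-chain carboxamide.
Matching residues: N6, Q8, Q17, Q20, N21, N25.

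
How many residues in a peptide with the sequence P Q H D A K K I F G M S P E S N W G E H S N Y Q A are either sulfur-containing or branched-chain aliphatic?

2

Sulfur-containing: C, M. Branched-chain aliphatic: I, L, V.
Sulfur-containing residues here: M11 (1).
Branched-chain aliphatic residues here: I8 (1).
The two groups share no amino acid, so total = 1 + 1 = 2.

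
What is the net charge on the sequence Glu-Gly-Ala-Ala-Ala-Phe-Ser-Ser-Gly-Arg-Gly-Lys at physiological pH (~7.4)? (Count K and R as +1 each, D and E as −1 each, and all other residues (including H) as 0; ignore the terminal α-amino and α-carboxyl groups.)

Positive (K, R): Arg10, Lys12 → +2.
Negative (D, E): Glu1 → −1.
Net charge = (+2) + (−1) = +1.

+1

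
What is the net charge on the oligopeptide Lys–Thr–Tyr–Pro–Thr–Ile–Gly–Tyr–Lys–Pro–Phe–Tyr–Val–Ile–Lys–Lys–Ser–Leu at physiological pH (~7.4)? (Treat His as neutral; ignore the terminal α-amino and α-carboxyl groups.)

Near pH 7.4, K and R contribute +1 each, D and E contribute −1 each, and every other side chain (His included, as stated) is uncharged.
Positive (K, R): Lys1, Lys9, Lys15, Lys16 → +4.
Negative (D, E): none → −0.
Net charge = (+4) + (−0) = +4.

+4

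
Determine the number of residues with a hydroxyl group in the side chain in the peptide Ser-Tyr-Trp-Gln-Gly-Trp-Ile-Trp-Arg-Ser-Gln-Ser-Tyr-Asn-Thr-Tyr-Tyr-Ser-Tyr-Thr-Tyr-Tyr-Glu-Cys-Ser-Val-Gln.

14

The –OH-bearing residues are Ser, Thr (aliphatic alcohols), and Tyr (phenol).
Matching residues: Ser1, Tyr2, Ser10, Ser12, Tyr13, Thr15, Tyr16, Tyr17, Ser18, Tyr19, Thr20, Tyr21, Tyr22, Ser25.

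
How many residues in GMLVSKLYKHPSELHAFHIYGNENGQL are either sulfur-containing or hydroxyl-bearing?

5

Sulfur-containing: C, M. Hydroxyl-bearing: S, T, Y.
Sulfur-containing residues here: M2 (1).
Hydroxyl-bearing residues here: S5, Y8, S12, Y20 (4).
The two groups share no amino acid, so total = 1 + 4 = 5.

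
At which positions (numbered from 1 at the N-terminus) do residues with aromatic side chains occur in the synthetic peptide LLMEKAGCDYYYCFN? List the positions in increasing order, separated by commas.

F, W, and Y each carry an aromatic ring on the side chain.
Matching residues: Y10, Y11, Y12, F14.

10, 11, 12, 14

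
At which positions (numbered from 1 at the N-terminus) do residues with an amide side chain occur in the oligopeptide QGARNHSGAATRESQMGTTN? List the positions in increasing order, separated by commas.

Only N (asparagine) and Q (glutamine) carry a side-chain carboxamide.
Matching residues: Q1, N5, Q15, N20.

1, 5, 15, 20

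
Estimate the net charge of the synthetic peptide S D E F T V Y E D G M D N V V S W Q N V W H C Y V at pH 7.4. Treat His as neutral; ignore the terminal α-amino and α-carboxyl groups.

The side chains ionized at physiological pH are Lys/Arg (+1) and Asp/Glu (−1); with His treated as neutral, nothing else contributes.
Positive (K, R): none → +0.
Negative (D, E): D2, E3, E8, D9, D12 → −5.
Net charge = (+0) + (−5) = −5.

-5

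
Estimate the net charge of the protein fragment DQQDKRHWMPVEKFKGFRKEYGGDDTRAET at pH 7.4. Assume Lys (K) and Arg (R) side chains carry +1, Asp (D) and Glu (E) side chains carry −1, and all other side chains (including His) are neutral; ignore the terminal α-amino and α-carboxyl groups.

Positive (K, R): K5, R6, K13, K15, R18, K19, R27 → +7.
Negative (D, E): D1, D4, E12, E20, D24, D25, E29 → −7.
Net charge = (+7) + (−7) = 0.

0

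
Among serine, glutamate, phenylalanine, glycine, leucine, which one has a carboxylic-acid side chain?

glutamate

Only D (aspartate) and E (glutamate) carry a side-chain carboxylic acid.
Of the listed options, only glutamate belongs to this group.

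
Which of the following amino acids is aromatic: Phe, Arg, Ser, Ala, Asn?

Phenylalanine (F), tryptophan (W), and tyrosine (Y) have aromatic ring side chains.
Of the listed options, only Phe belongs to this group.

Phe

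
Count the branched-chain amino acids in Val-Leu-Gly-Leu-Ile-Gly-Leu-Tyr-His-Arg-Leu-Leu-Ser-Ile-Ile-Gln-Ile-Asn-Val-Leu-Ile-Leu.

Valine (V), leucine (L), and isoleucine (I) are the branched-chain amino acids.
Matching residues: Val1, Leu2, Leu4, Ile5, Leu7, Leu11, Leu12, Ile14, Ile15, Ile17, Val19, Leu20, Ile21, Leu22.

14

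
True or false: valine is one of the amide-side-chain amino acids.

The amide-side-chain residues are Asn (N) and Gln (Q).
Valine is not in this group.

False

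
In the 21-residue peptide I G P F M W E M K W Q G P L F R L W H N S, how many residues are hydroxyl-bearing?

1

Serine (S), threonine (T), and tyrosine (Y) each carry a hydroxyl group on the side chain.
Matching residues: S21.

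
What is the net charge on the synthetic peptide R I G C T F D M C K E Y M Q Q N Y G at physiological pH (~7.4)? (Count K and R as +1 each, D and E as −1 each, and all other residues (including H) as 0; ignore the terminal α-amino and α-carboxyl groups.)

0

Positive (K, R): R1, K10 → +2.
Negative (D, E): D7, E11 → −2.
Net charge = (+2) + (−2) = 0.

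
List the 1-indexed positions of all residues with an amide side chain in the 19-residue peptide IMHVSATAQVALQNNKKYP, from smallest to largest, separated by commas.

Only N (asparagine) and Q (glutamine) carry a side-chain carboxamide.
Matching residues: Q9, Q13, N14, N15.

9, 13, 14, 15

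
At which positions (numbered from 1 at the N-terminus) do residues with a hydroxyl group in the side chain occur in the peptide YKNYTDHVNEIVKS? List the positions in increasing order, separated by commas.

Serine (S), threonine (T), and tyrosine (Y) each carry a hydroxyl group on the side chain.
Matching residues: Y1, Y4, T5, S14.

1, 4, 5, 14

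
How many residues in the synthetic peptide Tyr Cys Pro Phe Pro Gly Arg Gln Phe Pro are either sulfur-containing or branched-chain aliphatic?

Sulfur-containing: C, M. Branched-chain aliphatic: I, L, V.
Sulfur-containing residues here: Cys2 (1).
Branched-chain aliphatic residues here: none (0).
The two groups share no amino acid, so total = 1 + 0 = 1.

1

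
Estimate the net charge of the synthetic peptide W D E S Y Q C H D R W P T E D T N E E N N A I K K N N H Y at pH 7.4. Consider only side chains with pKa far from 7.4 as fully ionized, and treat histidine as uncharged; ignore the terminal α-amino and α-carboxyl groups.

At pH ~7.4 the Lys and Arg side chains are protonated (+1), the Asp and Glu side chains are deprotonated (−1), and with His taken as neutral all other side chains carry no charge.
Positive (K, R): R10, K24, K25 → +3.
Negative (D, E): D2, E3, D9, E14, D15, E18, E19 → −7.
Net charge = (+3) + (−7) = −4.

-4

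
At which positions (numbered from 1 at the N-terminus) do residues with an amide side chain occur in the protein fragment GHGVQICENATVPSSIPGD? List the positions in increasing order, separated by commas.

Asparagine (N) and glutamine (Q) have uncharged amide side chains.
Matching residues: Q5, N9.

5, 9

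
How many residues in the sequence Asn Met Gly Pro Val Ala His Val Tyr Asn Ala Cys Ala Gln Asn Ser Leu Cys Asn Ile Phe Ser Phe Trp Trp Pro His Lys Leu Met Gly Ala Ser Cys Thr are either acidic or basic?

3

Acidic: D, E. Basic: H, K, R.
Acidic residues here: none (0).
Basic residues here: His7, His27, Lys28 (3).
The two groups share no amino acid, so total = 0 + 3 = 3.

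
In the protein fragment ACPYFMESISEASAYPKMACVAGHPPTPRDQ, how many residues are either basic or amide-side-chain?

Basic: H, K, R. Amide-side-chain: N, Q.
Basic residues here: K17, H24, R29 (3).
Amide-side-chain residues here: Q31 (1).
The two groups share no amino acid, so total = 3 + 1 = 4.

4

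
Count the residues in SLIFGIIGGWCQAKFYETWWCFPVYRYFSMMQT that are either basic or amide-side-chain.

Basic: H, K, R. Amide-side-chain: N, Q.
Basic residues here: K14, R26 (2).
Amide-side-chain residues here: Q12, Q32 (2).
The two groups share no amino acid, so total = 2 + 2 = 4.

4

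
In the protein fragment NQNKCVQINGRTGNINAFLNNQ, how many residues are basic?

The basic amino acids are Lys (K), Arg (R), and His (H).
Matching residues: K4, R11.

2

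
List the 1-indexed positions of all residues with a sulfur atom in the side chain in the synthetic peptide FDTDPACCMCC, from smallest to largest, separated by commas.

Cysteine (C, thiol) and methionine (M, thioether) are the two sulfur-containing amino acids.
Matching residues: C7, C8, M9, C10, C11.

7, 8, 9, 10, 11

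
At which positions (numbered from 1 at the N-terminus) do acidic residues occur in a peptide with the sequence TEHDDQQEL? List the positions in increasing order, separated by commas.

2, 4, 5, 8

Aspartate (D) and glutamate (E) have carboxylic-acid side chains and are the acidic amino acids.
Matching residues: E2, D4, D5, E8.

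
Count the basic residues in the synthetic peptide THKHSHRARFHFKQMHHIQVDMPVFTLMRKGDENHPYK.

Lysine (K), arginine (R), and histidine (H) have basic, nitrogen-containing side chains.
Matching residues: H2, K3, H4, H6, R7, R9, H11, K13, H16, H17, R29, K30, H35, K38.

14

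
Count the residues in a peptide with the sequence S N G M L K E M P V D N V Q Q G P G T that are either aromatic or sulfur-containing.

2

Aromatic: F, W, Y. Sulfur-containing: C, M.
Aromatic residues here: none (0).
Sulfur-containing residues here: M4, M8 (2).
The two groups share no amino acid, so total = 0 + 2 = 2.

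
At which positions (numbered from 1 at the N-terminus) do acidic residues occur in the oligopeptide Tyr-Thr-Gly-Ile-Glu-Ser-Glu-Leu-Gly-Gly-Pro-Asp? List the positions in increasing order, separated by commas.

5, 7, 12

The acidic residues are Asp (D) and Glu (E), whose side chains end in a carboxylate group.
Matching residues: Glu5, Glu7, Asp12.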